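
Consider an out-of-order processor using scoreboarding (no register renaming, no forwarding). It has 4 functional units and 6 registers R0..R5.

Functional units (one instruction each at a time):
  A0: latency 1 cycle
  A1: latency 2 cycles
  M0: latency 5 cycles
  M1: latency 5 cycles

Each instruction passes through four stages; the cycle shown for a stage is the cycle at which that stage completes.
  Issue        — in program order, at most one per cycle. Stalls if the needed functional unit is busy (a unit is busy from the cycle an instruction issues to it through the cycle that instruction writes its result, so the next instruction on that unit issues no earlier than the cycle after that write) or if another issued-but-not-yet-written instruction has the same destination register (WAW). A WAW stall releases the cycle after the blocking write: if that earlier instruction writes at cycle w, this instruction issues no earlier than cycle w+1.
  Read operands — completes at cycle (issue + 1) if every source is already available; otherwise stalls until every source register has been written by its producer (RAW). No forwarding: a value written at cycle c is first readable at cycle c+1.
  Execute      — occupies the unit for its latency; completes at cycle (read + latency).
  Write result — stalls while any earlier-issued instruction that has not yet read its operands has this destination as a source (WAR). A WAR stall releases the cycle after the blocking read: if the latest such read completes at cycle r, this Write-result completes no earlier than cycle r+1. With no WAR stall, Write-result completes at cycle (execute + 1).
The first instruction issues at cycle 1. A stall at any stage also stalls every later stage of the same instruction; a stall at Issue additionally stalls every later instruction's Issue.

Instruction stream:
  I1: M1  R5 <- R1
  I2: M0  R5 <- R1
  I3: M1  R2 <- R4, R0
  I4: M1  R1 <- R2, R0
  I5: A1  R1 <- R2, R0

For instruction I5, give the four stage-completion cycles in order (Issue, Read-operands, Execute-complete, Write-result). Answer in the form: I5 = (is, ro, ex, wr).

1) issue 1, read 2, done 7, write 8
2) issue 9, read 10, done 15, write 16  <WAW R5: wait I1 write@8>
3) issue 10, read 11, done 16, write 17
4) issue 18, read 19, done 24, write 25  <struct: M1 busy until I3 writes@17>
5) issue 26, read 27, done 29, write 30  <WAW R1: wait I4 write@25>

I5 = (26, 27, 29, 30)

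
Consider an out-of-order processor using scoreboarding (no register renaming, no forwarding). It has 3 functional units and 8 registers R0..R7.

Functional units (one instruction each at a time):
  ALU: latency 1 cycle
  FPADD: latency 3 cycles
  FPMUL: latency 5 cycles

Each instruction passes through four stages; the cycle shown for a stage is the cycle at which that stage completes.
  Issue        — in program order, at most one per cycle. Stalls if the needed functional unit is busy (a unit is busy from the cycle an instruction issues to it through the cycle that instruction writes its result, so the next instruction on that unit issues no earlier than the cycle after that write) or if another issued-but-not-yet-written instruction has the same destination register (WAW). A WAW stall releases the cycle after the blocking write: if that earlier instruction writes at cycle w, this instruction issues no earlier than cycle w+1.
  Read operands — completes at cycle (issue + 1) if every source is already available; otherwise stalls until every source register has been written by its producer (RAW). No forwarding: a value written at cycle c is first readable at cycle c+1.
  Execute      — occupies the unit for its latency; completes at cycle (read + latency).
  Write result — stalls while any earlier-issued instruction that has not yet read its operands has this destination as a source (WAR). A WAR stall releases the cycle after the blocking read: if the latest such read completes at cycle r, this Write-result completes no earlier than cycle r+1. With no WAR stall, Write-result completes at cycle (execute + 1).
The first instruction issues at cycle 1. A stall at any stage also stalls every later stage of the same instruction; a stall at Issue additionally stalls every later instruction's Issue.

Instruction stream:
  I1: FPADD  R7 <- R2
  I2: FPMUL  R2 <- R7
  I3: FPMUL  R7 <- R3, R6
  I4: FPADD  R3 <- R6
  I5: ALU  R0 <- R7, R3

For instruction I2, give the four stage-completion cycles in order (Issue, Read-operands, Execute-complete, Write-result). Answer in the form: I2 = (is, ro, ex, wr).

cycle 1: I1 issues→FPADD
cycle 2: I1 reads | I2 issues→FPMUL
cycle 5: I1 exec-done
cycle 6: I1 writes R7
cycle 7: I2 reads
cycle 12: I2 exec-done
cycle 13: I2 writes R2
cycle 14: I3 issues→FPMUL
cycle 15: I3 reads | I4 issues→FPADD
cycle 16: I4 reads | I5 issues→ALU
cycle 19: I4 exec-done
cycle 20: I3 exec-done | I4 writes R3
cycle 21: I3 writes R7
cycle 22: I5 reads
cycle 23: I5 exec-done
cycle 24: I5 writes R0

I2 = (2, 7, 12, 13)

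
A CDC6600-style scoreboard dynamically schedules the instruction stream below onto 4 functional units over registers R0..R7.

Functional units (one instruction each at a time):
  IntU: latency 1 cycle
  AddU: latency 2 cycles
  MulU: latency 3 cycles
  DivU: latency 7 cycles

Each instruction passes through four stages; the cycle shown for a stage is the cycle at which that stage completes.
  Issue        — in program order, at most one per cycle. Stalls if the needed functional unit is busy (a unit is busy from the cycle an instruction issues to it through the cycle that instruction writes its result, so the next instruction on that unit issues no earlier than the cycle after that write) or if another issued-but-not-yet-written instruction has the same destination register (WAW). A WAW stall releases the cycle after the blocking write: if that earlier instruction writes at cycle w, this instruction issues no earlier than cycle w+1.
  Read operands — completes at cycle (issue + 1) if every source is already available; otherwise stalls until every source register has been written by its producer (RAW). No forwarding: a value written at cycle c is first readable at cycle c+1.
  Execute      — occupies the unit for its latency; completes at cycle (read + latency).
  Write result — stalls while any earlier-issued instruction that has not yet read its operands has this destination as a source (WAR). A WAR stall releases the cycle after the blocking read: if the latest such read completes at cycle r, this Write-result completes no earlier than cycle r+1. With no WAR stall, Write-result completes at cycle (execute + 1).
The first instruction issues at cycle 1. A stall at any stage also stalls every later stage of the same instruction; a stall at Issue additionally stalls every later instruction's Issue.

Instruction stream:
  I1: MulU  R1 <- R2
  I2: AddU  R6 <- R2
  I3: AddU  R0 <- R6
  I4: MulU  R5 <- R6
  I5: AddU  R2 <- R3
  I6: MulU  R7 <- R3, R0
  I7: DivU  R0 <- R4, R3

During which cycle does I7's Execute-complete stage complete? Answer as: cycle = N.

cycle = 23

[1] I1 issues→MulU
[2] I1 reads · I2 issues→AddU
[3] I2 reads
[5] I1 exec-done · I2 exec-done
[6] I1 writes R1 · I2 writes R6
[7] I3 issues→AddU
[8] I3 reads · I4 issues→MulU
[9] I4 reads
[10] I3 exec-done
[11] I3 writes R0
[12] I4 exec-done · I5 issues→AddU
[13] I4 writes R5 · I5 reads
[14] I6 issues→MulU
[15] I5 exec-done · I6 reads · I7 issues→DivU
[16] I5 writes R2 · I7 reads
[18] I6 exec-done
[19] I6 writes R7
[23] I7 exec-done
[24] I7 writes R0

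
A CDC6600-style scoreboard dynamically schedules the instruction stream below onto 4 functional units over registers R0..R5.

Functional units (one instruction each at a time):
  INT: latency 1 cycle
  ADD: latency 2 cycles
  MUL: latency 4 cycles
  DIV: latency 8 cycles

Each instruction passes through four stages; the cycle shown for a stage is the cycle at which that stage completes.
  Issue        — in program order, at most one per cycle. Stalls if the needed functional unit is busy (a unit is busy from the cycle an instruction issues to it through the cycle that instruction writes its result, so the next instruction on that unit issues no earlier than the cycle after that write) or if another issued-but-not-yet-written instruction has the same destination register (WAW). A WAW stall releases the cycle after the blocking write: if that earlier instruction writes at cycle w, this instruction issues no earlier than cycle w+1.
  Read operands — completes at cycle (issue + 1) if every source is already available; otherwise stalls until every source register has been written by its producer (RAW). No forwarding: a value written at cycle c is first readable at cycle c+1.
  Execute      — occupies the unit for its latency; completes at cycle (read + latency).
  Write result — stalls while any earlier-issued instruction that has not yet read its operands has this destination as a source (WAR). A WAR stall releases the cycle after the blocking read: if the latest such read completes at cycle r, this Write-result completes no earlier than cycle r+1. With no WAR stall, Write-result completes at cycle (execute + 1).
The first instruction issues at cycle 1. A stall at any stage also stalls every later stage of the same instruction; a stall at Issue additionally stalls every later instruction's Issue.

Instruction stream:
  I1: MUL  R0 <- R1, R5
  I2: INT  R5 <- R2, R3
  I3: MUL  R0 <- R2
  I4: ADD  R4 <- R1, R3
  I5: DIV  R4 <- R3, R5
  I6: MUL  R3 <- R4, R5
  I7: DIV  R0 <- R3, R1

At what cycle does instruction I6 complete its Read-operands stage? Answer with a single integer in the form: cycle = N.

c1: I1 dispatched to MUL
c2: I1 operands ready; I2 dispatched to INT
c3: I2 operands ready
c4: I2 complete
c5: R5←I2
c6: I1 complete
c7: R0←I1
c8: I3 dispatched to MUL
c9: I3 operands ready; I4 dispatched to ADD
c10: I4 operands ready
c12: I4 complete
c13: I3 complete; R4←I4
c14: R0←I3; I5 dispatched to DIV
c15: I5 operands ready; I6 dispatched to MUL
c23: I5 complete
c24: R4←I5
c25: I6 operands ready; I7 dispatched to DIV
c29: I6 complete
c30: R3←I6
c31: I7 operands ready
c39: I7 complete
c40: R0←I7

cycle = 25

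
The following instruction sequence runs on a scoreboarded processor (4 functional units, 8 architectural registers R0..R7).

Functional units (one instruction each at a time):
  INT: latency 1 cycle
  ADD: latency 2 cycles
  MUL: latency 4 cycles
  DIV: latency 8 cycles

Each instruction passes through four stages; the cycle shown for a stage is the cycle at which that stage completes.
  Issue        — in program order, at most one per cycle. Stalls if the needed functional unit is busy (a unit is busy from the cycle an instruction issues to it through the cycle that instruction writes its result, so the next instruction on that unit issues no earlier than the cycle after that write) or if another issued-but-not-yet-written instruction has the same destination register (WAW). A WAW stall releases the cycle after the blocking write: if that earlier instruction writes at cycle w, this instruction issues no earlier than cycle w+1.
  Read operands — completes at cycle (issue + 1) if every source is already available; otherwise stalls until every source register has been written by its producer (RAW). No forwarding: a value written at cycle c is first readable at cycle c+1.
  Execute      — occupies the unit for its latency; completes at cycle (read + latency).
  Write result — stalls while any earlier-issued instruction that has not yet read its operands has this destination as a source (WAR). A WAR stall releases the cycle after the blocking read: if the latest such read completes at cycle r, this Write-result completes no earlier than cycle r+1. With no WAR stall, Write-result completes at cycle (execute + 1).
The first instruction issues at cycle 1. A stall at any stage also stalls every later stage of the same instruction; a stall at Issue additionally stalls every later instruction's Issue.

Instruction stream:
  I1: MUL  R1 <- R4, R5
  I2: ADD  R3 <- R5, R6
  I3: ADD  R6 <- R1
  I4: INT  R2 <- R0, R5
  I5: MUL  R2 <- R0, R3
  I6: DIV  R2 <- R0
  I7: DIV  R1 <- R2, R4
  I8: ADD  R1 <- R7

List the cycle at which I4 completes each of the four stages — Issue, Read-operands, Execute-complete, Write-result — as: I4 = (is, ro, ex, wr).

I4 = (8, 9, 10, 11)

I1  is:1  ro:2  ex:6  wr:7
I2  is:2  ro:3  ex:5  wr:6
I3  is:7  ro:8  ex:10  wr:11  — struct: ADD busy until I2 writes@6
I4  is:8  ro:9  ex:10  wr:11
I5  is:12  ro:13  ex:17  wr:18  — WAW R2: wait I4 write@11
I6  is:19  ro:20  ex:28  wr:29  — WAW R2: wait I5 write@18
I7  is:30  ro:31  ex:39  wr:40  — struct: DIV busy until I6 writes@29
I8  is:41  ro:42  ex:44  wr:45  — WAW R1: wait I7 write@40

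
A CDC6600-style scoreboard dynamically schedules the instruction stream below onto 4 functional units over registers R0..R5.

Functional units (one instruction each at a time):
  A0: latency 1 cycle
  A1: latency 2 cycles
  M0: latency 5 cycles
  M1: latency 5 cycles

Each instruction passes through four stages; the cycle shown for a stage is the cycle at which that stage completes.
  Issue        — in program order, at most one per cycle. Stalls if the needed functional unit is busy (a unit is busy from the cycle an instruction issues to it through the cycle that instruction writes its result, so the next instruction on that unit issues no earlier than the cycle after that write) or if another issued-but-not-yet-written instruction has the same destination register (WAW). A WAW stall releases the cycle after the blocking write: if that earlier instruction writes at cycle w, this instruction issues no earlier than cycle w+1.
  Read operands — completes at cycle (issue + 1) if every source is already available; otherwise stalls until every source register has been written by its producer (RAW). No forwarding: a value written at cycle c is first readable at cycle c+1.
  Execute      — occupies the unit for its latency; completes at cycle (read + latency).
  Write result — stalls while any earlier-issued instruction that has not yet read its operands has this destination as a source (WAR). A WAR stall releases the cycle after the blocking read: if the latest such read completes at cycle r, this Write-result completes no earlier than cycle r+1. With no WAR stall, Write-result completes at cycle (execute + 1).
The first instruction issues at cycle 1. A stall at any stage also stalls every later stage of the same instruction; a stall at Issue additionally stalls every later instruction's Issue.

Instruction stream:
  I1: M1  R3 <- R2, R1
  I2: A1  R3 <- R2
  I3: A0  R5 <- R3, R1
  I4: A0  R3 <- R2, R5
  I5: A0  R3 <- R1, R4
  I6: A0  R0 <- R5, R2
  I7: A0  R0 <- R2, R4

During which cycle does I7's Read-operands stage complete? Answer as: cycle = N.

I1: IS=1 RO=2 EX=7 WR=8
I2: IS=9 RO=10 EX=12 WR=13  [WAW R3: wait I1 write@8]
I3: IS=10 RO=14 EX=15 WR=16  [RAW R3: wait I2 write@13]
I4: IS=17 RO=18 EX=19 WR=20  [struct: A0 busy until I3 writes@16]
I5: IS=21 RO=22 EX=23 WR=24  [struct: A0 busy until I4 writes@20]
I6: IS=25 RO=26 EX=27 WR=28  [struct: A0 busy until I5 writes@24]
I7: IS=29 RO=30 EX=31 WR=32  [struct: A0 busy until I6 writes@28]

cycle = 30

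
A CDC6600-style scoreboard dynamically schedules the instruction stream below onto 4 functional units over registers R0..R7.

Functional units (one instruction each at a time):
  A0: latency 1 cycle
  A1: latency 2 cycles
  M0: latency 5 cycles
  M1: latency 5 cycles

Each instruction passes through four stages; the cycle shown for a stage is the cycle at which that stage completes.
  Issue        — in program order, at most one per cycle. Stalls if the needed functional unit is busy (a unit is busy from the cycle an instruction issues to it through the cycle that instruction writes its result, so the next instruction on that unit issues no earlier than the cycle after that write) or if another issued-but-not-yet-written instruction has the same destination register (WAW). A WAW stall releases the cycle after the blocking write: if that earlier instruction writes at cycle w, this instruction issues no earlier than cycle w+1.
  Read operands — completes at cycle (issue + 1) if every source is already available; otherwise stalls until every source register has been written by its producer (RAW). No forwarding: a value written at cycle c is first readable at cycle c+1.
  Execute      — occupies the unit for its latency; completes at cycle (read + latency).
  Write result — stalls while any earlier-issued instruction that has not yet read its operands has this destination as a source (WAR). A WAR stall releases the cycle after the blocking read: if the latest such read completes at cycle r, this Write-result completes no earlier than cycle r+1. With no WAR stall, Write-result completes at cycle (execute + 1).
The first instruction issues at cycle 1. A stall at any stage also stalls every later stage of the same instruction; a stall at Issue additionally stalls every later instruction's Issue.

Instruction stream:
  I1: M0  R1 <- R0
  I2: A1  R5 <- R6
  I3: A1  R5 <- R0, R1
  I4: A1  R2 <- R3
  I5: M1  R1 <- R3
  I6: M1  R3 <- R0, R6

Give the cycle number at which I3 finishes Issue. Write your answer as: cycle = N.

cycle = 7

I1 -> (1, 2, 7, 8)
I2 -> (2, 3, 5, 6)
I3 -> (7, 9, 11, 12)  // struct: A1 busy until I2 writes@6, RAW R1: wait I1 write@8
I4 -> (13, 14, 16, 17)  // struct: A1 busy until I3 writes@12
I5 -> (14, 15, 20, 21)
I6 -> (22, 23, 28, 29)  // struct: M1 busy until I5 writes@21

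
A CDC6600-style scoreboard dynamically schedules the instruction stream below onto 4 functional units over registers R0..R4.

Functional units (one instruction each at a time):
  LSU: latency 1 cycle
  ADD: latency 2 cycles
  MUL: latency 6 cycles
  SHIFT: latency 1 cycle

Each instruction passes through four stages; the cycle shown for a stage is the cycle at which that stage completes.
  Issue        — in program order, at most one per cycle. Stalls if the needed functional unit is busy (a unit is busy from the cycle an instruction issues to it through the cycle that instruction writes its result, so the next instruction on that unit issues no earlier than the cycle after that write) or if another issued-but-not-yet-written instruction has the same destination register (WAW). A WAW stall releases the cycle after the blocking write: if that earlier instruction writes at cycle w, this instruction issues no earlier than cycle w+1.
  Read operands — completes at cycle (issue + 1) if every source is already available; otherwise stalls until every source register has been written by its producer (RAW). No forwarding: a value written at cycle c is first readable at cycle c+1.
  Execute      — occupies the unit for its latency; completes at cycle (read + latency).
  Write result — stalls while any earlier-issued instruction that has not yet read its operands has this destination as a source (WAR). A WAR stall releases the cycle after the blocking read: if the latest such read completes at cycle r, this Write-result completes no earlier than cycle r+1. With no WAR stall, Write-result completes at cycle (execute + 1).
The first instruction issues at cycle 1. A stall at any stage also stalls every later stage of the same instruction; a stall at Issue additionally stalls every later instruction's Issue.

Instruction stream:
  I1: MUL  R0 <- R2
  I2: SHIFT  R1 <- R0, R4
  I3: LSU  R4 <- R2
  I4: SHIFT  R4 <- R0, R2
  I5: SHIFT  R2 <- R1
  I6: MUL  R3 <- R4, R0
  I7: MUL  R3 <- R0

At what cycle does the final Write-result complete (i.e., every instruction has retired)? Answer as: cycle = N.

cycle = 35

[I1] 1/2/8/9
[I2] 2/10/11/12  (RAW R0: wait I1 write@9)
[I3] 3/4/5/11  (WAR R4: wait I2 read@10)
[I4] 13/14/15/16  (struct: SHIFT busy until I2 writes@12)
[I5] 17/18/19/20  (struct: SHIFT busy until I4 writes@16)
[I6] 18/19/25/26
[I7] 27/28/34/35  (struct: MUL busy until I6 writes@26)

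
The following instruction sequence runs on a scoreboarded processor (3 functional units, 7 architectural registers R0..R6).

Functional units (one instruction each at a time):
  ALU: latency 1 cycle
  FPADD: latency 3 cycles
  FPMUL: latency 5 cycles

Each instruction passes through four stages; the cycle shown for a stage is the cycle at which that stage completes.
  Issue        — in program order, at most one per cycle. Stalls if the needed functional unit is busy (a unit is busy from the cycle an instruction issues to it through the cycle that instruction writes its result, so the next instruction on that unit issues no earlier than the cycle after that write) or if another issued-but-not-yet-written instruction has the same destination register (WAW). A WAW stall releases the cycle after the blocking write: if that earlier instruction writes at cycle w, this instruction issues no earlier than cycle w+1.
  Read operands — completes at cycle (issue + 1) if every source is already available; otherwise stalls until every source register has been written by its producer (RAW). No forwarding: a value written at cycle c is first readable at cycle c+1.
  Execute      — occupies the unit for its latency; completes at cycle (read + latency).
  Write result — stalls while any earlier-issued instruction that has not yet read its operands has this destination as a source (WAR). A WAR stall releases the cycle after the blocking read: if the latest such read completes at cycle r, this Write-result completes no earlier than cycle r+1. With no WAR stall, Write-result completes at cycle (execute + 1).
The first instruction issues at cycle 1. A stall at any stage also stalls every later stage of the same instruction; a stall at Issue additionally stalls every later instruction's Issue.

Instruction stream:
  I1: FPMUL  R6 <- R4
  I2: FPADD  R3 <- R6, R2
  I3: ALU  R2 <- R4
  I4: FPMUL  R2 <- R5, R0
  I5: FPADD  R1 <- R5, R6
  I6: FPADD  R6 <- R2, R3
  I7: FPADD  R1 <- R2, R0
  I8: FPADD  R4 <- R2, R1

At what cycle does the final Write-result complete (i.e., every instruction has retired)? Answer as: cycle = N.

cycle = 37

I1 -> (1, 2, 7, 8)
I2 -> (2, 9, 12, 13)  // RAW R6: wait I1 write@8
I3 -> (3, 4, 5, 10)  // WAR R2: wait I2 read@9
I4 -> (11, 12, 17, 18)  // WAW R2: wait I3 write@10
I5 -> (14, 15, 18, 19)  // struct: FPADD busy until I2 writes@13
I6 -> (20, 21, 24, 25)  // struct: FPADD busy until I5 writes@19
I7 -> (26, 27, 30, 31)  // struct: FPADD busy until I6 writes@25
I8 -> (32, 33, 36, 37)  // struct: FPADD busy until I7 writes@31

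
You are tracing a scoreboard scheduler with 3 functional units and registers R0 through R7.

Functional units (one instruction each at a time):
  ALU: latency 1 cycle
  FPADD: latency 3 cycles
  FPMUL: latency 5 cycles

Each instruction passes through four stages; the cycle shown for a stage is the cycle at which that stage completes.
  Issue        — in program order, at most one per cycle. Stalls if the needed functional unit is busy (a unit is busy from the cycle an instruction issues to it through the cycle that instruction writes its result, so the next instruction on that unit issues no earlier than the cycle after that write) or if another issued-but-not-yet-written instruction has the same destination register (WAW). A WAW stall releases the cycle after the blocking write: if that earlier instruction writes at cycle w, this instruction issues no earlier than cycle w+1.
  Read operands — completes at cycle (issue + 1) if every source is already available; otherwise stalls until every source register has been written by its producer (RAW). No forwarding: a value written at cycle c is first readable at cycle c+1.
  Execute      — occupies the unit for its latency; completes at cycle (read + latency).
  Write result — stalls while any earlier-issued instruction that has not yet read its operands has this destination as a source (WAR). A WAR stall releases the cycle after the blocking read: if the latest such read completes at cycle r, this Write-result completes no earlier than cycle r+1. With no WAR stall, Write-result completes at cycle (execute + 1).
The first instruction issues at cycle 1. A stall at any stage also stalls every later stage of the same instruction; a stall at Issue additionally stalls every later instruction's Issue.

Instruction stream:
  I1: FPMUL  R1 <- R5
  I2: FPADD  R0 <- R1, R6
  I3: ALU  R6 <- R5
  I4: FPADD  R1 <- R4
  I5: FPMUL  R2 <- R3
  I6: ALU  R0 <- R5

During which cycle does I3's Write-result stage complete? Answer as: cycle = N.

[I1] 1/2/7/8
[I2] 2/9/12/13  (RAW R1: wait I1 write@8)
[I3] 3/4/5/10  (WAR R6: wait I2 read@9)
[I4] 14/15/18/19  (struct: FPADD busy until I2 writes@13)
[I5] 15/16/21/22
[I6] 16/17/18/19

cycle = 10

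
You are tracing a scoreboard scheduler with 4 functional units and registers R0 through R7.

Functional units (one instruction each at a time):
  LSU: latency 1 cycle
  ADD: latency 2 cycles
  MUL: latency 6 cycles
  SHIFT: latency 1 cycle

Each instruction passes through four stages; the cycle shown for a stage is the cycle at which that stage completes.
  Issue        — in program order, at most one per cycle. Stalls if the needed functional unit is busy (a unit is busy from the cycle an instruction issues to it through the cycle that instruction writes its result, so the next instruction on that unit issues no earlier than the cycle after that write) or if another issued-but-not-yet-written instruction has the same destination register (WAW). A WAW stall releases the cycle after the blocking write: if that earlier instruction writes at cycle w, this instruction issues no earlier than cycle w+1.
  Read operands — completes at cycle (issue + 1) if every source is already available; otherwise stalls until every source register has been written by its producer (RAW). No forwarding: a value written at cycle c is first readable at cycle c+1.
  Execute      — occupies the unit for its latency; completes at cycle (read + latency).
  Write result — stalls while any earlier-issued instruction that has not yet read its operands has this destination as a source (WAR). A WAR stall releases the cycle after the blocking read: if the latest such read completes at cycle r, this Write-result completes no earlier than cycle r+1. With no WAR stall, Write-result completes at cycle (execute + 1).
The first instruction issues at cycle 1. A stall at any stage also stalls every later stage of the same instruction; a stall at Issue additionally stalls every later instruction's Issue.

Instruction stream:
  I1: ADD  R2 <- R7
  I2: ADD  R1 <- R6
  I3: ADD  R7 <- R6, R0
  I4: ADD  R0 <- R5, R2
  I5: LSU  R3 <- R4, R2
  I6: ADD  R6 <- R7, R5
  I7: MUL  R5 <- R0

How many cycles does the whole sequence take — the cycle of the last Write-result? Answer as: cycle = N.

cycle = 30

[1] I1 dispatched to ADD
[2] I1 operands ready
[4] I1 complete
[5] R2←I1
[6] I2 dispatched to ADD
[7] I2 operands ready
[9] I2 complete
[10] R1←I2
[11] I3 dispatched to ADD
[12] I3 operands ready
[14] I3 complete
[15] R7←I3
[16] I4 dispatched to ADD
[17] I4 operands ready | I5 dispatched to LSU
[18] I5 operands ready
[19] I4 complete | I5 complete
[20] R0←I4 | R3←I5
[21] I6 dispatched to ADD
[22] I6 operands ready | I7 dispatched to MUL
[23] I7 operands ready
[24] I6 complete
[25] R6←I6
[29] I7 complete
[30] R5←I7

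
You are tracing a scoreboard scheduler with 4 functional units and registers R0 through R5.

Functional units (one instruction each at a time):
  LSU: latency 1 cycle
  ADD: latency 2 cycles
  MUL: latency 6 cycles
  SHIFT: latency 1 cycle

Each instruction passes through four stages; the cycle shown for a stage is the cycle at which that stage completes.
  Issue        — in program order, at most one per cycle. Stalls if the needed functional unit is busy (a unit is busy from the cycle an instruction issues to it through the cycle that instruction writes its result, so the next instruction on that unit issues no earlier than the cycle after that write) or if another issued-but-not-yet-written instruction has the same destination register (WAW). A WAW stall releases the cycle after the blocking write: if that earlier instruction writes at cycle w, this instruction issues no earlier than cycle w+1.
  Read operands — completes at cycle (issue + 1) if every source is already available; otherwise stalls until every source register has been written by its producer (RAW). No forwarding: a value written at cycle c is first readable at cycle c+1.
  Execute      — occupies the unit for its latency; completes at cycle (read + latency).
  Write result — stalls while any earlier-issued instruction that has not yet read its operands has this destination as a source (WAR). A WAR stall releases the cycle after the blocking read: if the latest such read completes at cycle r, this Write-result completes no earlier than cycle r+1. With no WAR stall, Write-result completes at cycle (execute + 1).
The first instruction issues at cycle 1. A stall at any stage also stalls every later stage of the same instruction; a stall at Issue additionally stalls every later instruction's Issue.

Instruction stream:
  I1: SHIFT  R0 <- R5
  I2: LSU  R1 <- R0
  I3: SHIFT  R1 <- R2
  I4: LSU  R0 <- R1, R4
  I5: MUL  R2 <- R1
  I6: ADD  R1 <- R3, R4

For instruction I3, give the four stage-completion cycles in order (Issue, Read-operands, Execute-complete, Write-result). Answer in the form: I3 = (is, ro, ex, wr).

c1: I1→SHIFT
c2: I1 RO | I2→LSU
c3: I1 EX
c4: I1 WR R0
c5: I2 RO
c6: I2 EX
c7: I2 WR R1
c8: I3→SHIFT
c9: I3 RO | I4→LSU
c10: I3 EX | I5→MUL
c11: I3 WR R1
c12: I4 RO | I5 RO | I6→ADD
c13: I4 EX | I6 RO
c14: I4 WR R0
c15: I6 EX
c16: I6 WR R1
c18: I5 EX
c19: I5 WR R2

I3 = (8, 9, 10, 11)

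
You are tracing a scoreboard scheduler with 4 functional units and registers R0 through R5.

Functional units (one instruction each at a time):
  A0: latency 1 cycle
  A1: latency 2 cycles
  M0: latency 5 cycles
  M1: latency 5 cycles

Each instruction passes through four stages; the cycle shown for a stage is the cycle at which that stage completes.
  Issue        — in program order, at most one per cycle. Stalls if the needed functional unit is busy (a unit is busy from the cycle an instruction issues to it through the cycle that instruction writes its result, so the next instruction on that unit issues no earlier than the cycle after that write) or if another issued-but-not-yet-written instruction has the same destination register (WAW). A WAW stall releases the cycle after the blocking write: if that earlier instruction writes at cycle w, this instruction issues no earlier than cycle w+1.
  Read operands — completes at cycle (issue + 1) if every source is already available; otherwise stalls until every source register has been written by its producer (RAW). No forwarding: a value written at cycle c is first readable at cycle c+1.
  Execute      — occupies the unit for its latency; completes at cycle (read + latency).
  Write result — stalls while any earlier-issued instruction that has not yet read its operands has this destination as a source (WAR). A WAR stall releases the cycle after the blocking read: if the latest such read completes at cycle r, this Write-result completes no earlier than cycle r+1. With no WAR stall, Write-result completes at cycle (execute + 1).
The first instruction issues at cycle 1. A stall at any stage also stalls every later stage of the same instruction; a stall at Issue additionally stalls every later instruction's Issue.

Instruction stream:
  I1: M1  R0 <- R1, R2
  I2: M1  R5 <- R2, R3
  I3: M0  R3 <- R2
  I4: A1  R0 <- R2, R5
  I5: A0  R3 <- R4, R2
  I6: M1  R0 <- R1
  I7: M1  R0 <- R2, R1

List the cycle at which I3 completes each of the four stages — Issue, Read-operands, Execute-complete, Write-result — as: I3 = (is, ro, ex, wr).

I3 = (10, 11, 16, 17)

c1: I1 issues→M1
c2: I1 reads
c7: I1 exec-done
c8: I1 writes R0
c9: I2 issues→M1
c10: I2 reads, I3 issues→M0
c11: I3 reads, I4 issues→A1
c15: I2 exec-done
c16: I2 writes R5, I3 exec-done
c17: I3 writes R3, I4 reads
c18: I5 issues→A0
c19: I4 exec-done, I5 reads
c20: I4 writes R0, I5 exec-done
c21: I5 writes R3, I6 issues→M1
c22: I6 reads
c27: I6 exec-done
c28: I6 writes R0
c29: I7 issues→M1
c30: I7 reads
c35: I7 exec-done
c36: I7 writes R0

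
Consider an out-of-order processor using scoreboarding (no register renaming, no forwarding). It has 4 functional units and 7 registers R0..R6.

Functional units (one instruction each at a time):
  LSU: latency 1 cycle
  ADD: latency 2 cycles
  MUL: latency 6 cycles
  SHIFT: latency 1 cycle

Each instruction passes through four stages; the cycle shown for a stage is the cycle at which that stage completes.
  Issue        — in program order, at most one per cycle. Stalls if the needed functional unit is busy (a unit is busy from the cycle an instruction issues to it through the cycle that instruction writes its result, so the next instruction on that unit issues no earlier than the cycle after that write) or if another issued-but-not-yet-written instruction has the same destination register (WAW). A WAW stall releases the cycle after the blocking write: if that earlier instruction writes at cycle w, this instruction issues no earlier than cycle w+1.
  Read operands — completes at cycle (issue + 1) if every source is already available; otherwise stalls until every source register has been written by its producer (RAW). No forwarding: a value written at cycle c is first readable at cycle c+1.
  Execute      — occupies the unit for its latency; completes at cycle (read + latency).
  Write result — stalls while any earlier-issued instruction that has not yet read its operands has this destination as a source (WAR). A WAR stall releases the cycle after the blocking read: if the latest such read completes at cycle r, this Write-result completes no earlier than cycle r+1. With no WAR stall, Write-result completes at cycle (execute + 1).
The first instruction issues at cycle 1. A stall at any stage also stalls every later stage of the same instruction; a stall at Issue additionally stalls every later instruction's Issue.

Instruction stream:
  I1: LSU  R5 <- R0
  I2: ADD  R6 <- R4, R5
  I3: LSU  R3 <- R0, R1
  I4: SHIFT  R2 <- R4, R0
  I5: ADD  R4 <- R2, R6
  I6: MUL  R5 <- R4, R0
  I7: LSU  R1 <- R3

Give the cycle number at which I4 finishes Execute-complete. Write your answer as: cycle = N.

cycle = 8

I1: IS=1 RO=2 EX=3 WR=4
I2: IS=2 RO=5 EX=7 WR=8  [RAW R5: wait I1 write@4]
I3: IS=5 RO=6 EX=7 WR=8  [struct: LSU busy until I1 writes@4]
I4: IS=6 RO=7 EX=8 WR=9
I5: IS=9 RO=10 EX=12 WR=13  [struct: ADD busy until I2 writes@8]
I6: IS=10 RO=14 EX=20 WR=21  [RAW R4: wait I5 write@13]
I7: IS=11 RO=12 EX=13 WR=14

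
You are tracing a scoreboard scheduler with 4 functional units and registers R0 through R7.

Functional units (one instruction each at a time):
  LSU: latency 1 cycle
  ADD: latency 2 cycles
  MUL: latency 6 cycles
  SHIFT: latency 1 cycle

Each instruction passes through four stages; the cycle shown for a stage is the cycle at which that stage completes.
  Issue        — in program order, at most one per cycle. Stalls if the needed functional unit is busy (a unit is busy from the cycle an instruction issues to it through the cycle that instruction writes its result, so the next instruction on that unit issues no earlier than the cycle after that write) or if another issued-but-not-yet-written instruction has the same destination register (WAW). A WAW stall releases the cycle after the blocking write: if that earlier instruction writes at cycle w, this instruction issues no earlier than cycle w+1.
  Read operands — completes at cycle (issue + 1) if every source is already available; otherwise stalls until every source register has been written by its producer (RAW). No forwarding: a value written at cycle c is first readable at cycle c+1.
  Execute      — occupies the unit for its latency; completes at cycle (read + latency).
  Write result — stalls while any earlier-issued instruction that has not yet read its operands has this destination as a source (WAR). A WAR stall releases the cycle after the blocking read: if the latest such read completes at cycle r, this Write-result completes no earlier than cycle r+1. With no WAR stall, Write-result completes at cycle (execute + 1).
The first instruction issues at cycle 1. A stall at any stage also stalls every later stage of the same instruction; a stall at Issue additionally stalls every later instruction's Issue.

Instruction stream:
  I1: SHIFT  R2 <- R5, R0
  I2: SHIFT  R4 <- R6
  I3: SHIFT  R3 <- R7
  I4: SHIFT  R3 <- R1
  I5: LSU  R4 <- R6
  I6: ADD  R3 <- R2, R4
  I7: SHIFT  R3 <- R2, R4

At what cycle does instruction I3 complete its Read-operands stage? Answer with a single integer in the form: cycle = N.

cycle = 10

I1: IS=1 RO=2 EX=3 WR=4
I2: IS=5 RO=6 EX=7 WR=8  [struct: SHIFT busy until I1 writes@4]
I3: IS=9 RO=10 EX=11 WR=12  [struct: SHIFT busy until I2 writes@8]
I4: IS=13 RO=14 EX=15 WR=16  [struct: SHIFT busy until I3 writes@12]
I5: IS=14 RO=15 EX=16 WR=17
I6: IS=17 RO=18 EX=20 WR=21  [WAW R3: wait I4 write@16]
I7: IS=22 RO=23 EX=24 WR=25  [WAW R3: wait I6 write@21]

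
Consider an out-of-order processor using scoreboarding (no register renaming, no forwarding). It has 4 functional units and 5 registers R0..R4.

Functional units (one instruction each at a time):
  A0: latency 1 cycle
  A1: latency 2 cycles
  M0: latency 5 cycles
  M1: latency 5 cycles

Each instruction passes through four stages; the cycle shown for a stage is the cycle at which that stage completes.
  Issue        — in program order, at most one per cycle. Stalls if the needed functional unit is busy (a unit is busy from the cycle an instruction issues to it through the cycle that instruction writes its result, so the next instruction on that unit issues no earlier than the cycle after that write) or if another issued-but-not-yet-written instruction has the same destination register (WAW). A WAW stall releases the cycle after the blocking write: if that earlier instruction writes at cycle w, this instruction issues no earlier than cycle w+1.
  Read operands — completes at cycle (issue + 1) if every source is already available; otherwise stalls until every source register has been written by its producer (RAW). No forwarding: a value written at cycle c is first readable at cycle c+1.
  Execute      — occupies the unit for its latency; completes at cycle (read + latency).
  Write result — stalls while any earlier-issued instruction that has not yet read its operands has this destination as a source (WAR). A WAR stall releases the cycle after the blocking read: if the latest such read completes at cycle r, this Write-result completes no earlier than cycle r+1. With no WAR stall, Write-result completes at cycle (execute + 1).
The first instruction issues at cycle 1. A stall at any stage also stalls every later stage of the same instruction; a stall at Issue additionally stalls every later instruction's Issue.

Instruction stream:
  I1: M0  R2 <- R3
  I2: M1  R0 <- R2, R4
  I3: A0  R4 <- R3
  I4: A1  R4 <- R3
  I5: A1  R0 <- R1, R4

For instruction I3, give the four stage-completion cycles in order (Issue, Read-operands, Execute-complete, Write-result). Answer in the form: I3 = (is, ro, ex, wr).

I3 = (3, 4, 5, 10)

c1: issue I1 (M0)
c2: I1 read-ops | issue I2 (M1)
c3: issue I3 (A0)
c4: I3 read-ops
c5: I3 finished on A0
c7: I1 finished on M0
c8: I1→R2
c9: I2 read-ops
c10: I3→R4
c11: issue I4 (A1)
c12: I4 read-ops
c14: I2 finished on M1 | I4 finished on A1
c15: I2→R0 | I4→R4
c16: issue I5 (A1)
c17: I5 read-ops
c19: I5 finished on A1
c20: I5→R0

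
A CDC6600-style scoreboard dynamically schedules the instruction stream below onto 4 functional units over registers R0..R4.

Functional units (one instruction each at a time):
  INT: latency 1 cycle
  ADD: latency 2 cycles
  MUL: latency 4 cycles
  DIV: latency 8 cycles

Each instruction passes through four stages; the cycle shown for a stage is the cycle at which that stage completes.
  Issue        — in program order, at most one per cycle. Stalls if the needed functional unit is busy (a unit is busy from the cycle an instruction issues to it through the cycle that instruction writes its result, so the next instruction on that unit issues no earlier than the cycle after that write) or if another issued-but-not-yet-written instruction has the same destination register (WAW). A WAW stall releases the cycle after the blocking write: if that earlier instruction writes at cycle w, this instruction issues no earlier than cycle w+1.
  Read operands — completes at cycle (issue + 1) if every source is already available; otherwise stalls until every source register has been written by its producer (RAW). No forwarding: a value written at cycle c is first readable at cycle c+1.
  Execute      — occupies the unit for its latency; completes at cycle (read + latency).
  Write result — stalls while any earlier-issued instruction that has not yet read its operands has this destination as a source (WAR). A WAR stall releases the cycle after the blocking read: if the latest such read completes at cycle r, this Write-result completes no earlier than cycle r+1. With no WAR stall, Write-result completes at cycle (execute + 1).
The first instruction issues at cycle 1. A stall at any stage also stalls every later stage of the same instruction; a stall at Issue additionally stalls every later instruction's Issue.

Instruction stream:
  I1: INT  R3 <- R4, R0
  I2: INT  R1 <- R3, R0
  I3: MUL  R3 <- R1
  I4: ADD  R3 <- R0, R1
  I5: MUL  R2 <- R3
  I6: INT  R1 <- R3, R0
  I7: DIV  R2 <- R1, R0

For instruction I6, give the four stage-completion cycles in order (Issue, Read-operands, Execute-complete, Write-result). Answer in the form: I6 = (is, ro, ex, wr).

I6 = (17, 20, 21, 22)

1) issue 1, read 2, done 3, write 4
2) issue 5, read 6, done 7, write 8  <struct: INT busy until I1 writes@4>
3) issue 6, read 9, done 13, write 14  <RAW R1: wait I2 write@8>
4) issue 15, read 16, done 18, write 19  <WAW R3: wait I3 write@14>
5) issue 16, read 20, done 24, write 25  <RAW R3: wait I4 write@19>
6) issue 17, read 20, done 21, write 22  <RAW R3: wait I4 write@19>
7) issue 26, read 27, done 35, write 36  <WAW R2: wait I5 write@25>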